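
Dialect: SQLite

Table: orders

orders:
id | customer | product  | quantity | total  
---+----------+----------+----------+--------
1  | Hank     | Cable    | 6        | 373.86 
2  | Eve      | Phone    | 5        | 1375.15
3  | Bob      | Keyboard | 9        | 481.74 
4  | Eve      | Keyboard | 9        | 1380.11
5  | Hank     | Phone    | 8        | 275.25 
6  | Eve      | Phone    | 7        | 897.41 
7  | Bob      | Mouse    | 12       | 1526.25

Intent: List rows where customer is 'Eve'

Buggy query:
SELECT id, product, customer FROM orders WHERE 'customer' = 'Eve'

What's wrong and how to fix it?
Bug: 'customer' in single quotes is a string literal, not the column; the comparison is literal-vs-literal and never true

Fix: Reference the column as customer without single quotes

Corrected query:
SELECT id, product, customer FROM orders WHERE customer = 'Eve'

Result:
id | product  | customer
---+----------+---------
2  | Phone    | Eve     
4  | Keyboard | Eve     
6  | Phone    | Eve     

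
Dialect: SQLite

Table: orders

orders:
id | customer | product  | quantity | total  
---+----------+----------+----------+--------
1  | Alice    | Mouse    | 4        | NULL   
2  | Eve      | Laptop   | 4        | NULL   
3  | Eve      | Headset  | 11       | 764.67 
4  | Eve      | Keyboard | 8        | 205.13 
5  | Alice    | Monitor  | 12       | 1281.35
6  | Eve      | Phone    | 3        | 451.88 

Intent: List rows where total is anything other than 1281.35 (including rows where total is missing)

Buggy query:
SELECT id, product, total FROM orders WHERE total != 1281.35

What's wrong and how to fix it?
Bug: 'total != 1281.35' is unknown when total is NULL, so NULL rows are silently excluded

Fix: Add an explicit OR total IS NULL to include the missing-value rows

Corrected query:
SELECT id, product, total FROM orders WHERE total != 1281.35 OR total IS NULL

Result:
id | product  | total 
---+----------+-------
1  | Mouse    | NULL  
2  | Laptop   | NULL  
3  | Headset  | 764.67
4  | Keyboard | 205.13
6  | Phone    | 451.88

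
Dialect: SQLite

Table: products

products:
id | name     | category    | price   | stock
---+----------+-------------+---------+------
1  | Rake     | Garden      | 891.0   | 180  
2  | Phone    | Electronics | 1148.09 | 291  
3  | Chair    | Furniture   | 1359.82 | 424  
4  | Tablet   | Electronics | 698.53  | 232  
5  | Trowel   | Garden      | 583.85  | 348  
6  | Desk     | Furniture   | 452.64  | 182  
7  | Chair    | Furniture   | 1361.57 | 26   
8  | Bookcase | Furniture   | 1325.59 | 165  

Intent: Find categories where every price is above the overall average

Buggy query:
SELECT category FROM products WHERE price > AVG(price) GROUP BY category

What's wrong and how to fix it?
Bug: WHERE evaluates per row before aggregation, so AVG() is unavailable

Fix: Use a subquery for AVG and a HAVING MIN(...) filter so the condition holds for every row in the group

Corrected query:
SELECT category FROM products GROUP BY category HAVING MIN(price) > (SELECT AVG(price) FROM products)

Result:
(no rows)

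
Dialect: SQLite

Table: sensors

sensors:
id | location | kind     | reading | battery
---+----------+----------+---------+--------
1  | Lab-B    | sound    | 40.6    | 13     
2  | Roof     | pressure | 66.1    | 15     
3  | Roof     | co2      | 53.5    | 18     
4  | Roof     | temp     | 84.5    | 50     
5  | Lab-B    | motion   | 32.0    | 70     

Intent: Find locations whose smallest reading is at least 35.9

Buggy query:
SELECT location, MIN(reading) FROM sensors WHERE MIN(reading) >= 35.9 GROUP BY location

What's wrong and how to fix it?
Bug: Aggregates like MIN are computed per group after WHERE runs

Fix: Replace WHERE with HAVING after the GROUP BY

Corrected query:
SELECT location, MIN(reading) FROM sensors GROUP BY location HAVING MIN(reading) >= 35.9

Result:
location | MIN(reading)
---------+-------------
Roof     | 53.5        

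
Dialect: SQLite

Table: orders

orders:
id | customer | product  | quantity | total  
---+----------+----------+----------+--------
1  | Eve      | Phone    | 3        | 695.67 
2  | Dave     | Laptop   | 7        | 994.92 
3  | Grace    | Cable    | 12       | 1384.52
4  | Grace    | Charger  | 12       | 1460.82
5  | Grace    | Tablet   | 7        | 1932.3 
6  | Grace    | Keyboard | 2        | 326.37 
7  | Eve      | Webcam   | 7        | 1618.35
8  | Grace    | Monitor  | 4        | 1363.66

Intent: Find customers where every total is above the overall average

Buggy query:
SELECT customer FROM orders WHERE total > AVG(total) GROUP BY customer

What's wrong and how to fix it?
Bug: AVG() is an aggregate; it can't sit directly in WHERE

Fix: Compute the overall average in a scalar subquery and compare each group's MIN against it in HAVING

Corrected query:
SELECT customer FROM orders GROUP BY customer HAVING MIN(total) > (SELECT AVG(total) FROM orders)

Result:
(no rows)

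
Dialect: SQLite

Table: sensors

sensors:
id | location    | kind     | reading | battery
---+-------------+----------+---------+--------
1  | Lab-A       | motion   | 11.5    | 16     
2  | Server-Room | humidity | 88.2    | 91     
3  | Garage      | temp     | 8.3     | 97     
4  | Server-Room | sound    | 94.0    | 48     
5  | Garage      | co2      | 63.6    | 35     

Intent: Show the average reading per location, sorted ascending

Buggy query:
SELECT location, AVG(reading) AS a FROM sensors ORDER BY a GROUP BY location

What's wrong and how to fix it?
Bug: ORDER BY appears before GROUP BY; SQL clause order requires GROUP BY first

Fix: Move ORDER BY to the end, after GROUP BY

Corrected query:
SELECT location, AVG(reading) AS a FROM sensors GROUP BY location ORDER BY a

Result:
location    | a    
------------+------
Lab-A       | 11.5 
Garage      | 35.95
Server-Room | 91.1 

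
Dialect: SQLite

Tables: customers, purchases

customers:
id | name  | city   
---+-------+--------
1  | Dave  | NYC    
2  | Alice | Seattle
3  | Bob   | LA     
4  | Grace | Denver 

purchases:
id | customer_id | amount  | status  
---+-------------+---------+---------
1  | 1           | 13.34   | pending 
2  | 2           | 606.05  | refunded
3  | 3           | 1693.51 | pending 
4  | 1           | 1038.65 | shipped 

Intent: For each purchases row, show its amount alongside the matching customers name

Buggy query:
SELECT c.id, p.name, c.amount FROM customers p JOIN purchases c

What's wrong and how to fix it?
Bug: JOIN with no ON clause produces a cartesian product; every purchases row pairs with every customers row

Fix: Specify the join condition linking the foreign key to the parent id

Corrected query:
SELECT c.id, p.name, c.amount FROM customers p JOIN purchases c ON c.customer_id = p.id

Result:
id | name  | amount 
---+-------+--------
1  | Dave  | 13.34  
2  | Alice | 606.05 
3  | Bob   | 1693.51
4  | Dave  | 1038.65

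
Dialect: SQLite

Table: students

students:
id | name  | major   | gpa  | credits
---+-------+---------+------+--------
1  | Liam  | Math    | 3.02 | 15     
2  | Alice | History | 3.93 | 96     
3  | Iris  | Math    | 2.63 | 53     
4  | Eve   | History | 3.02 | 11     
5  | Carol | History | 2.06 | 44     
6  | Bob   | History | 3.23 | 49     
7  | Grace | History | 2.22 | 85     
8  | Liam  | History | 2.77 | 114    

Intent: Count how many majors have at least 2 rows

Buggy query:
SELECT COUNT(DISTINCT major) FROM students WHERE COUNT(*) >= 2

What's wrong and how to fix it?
Bug: COUNT(*) cannot appear in WHERE; the per-group count doesn't exist yet

Fix: Group first with HAVING COUNT(*) >= 2, then COUNT the resulting groups

Corrected query:
SELECT COUNT(*) FROM (SELECT major FROM students GROUP BY major HAVING COUNT(*) >= 2)

Result:
COUNT(*)
--------
2       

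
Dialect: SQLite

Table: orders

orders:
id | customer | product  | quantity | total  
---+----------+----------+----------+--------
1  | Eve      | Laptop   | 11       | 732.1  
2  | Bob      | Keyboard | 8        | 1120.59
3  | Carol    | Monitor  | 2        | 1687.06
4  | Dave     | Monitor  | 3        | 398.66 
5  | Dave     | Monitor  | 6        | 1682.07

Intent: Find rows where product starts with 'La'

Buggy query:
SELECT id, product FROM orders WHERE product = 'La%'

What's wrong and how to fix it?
Bug: '=' compares the literal string including the % character; pattern matching needs LIKE

Fix: Use LIKE for wildcard pattern matching

Corrected query:
SELECT id, product FROM orders WHERE product LIKE 'La%'

Result:
id | product
---+--------
1  | Laptop 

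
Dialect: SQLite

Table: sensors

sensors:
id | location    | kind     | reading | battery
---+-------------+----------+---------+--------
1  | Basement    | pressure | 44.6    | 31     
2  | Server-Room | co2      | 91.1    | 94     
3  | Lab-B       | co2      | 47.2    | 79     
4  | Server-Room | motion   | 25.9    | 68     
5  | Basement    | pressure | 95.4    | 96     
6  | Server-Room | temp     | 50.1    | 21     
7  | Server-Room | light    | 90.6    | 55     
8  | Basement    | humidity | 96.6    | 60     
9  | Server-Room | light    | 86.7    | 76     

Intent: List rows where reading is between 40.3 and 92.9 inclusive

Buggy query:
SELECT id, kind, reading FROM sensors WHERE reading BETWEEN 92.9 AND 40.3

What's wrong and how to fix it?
Bug: The bounds are reversed; BETWEEN a AND b requires a <= b to match anything

Fix: Swap the bounds so the smaller value comes first

Corrected query:
SELECT id, kind, reading FROM sensors WHERE reading BETWEEN 40.3 AND 92.9

Result:
id | kind     | reading
---+----------+--------
1  | pressure | 44.6   
2  | co2      | 91.1   
3  | co2      | 47.2   
6  | temp     | 50.1   
7  | light    | 90.6   
9  | light    | 86.7   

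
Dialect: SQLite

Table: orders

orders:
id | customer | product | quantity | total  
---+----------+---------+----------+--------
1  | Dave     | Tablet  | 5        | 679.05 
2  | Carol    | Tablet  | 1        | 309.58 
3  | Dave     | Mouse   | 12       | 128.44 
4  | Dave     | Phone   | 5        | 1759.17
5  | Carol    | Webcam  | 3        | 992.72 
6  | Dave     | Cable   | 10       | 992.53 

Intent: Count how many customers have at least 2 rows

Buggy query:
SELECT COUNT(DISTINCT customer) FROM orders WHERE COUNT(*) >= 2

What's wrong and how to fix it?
Bug: COUNT(*) cannot appear in WHERE; the per-group count doesn't exist yet

Fix: Use a subquery that GROUPs and filters with HAVING, then count its rows

Corrected query:
SELECT COUNT(*) FROM (SELECT customer FROM orders GROUP BY customer HAVING COUNT(*) >= 2)

Result:
COUNT(*)
--------
2       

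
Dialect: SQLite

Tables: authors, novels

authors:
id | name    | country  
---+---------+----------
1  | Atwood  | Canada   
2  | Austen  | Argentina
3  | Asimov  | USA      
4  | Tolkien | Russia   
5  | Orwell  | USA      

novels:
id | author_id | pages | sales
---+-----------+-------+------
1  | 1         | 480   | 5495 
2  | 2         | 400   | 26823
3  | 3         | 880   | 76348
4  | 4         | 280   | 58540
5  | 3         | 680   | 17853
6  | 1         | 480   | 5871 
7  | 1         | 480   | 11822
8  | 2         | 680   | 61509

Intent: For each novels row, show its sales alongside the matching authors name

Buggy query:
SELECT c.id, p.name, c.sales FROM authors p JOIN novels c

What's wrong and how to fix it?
Bug: JOIN with no ON clause produces a cartesian product; every novels row pairs with every authors row

Fix: Add ON c.author_id = p.id to the JOIN

Corrected query:
SELECT c.id, p.name, c.sales FROM authors p JOIN novels c ON c.author_id = p.id

Result:
id | name    | sales
---+---------+------
1  | Atwood  | 5495 
2  | Austen  | 26823
3  | Asimov  | 76348
4  | Tolkien | 58540
5  | Asimov  | 17853
6  | Atwood  | 5871 
7  | Atwood  | 11822
8  | Austen  | 61509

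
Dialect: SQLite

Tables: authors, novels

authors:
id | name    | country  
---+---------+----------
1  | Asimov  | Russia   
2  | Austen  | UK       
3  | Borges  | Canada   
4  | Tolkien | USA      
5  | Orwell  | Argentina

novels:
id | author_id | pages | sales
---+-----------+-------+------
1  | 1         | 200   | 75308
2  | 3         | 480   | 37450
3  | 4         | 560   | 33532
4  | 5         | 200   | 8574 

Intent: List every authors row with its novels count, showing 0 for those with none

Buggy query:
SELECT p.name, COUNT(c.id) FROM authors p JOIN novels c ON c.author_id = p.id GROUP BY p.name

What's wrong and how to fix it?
Bug: An inner join excludes parents with zero children

Fix: Use LEFT JOIN so parents without children still appear (COUNT(c.id) gives 0)

Corrected query:
SELECT p.name, COUNT(c.id) FROM authors p LEFT JOIN novels c ON c.author_id = p.id GROUP BY p.name

Result:
name    | COUNT(c.id)
--------+------------
Asimov  | 1          
Austen  | 0          
Borges  | 1          
Orwell  | 1          
Tolkien | 1          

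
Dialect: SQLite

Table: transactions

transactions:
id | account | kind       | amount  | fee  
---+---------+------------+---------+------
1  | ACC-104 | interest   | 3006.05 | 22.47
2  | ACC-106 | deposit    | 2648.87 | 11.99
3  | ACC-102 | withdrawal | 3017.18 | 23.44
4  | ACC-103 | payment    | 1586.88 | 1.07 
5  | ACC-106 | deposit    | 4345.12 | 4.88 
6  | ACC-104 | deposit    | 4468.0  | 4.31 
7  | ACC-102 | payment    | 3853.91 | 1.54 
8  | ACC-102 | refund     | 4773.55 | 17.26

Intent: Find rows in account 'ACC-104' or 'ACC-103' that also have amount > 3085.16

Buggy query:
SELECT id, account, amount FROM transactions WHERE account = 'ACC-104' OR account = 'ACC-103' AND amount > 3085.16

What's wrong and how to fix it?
Bug: Without parentheses, AND is evaluated before OR, so the amount filter only applies to the 'ACC-103' branch

Fix: Group the OR with parentheses (or use IN), then AND the threshold

Corrected query:
SELECT id, account, amount FROM transactions WHERE (account = 'ACC-104' OR account = 'ACC-103') AND amount > 3085.16

Result:
id | account | amount
---+---------+-------
6  | ACC-104 | 4468  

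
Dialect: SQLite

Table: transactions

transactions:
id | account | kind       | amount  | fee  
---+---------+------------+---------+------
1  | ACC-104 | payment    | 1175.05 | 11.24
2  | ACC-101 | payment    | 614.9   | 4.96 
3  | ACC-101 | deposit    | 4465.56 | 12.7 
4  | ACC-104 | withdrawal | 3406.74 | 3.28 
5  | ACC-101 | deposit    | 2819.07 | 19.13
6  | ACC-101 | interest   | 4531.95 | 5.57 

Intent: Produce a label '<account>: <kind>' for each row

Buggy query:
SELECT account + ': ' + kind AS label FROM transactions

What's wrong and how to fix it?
Bug: SQLite uses || for string concatenation; + coerces text to numbers (yielding 0)

Fix: Replace + with || to concatenate text

Corrected query:
SELECT account || ': ' || kind AS label FROM transactions

Result:
label              
-------------------
ACC-104: payment   
ACC-101: payment   
ACC-101: deposit   
ACC-104: withdrawal
ACC-101: deposit   
ACC-101: interest  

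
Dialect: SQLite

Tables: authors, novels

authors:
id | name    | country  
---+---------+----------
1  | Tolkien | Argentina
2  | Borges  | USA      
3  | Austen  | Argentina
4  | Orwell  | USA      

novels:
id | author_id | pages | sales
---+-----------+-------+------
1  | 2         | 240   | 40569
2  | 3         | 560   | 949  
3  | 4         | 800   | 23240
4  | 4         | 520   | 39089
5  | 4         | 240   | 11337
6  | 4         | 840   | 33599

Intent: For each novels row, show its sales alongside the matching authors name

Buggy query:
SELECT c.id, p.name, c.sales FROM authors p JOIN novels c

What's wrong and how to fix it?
Bug: JOIN with no ON clause produces a cartesian product; every novels row pairs with every authors row

Fix: Specify the join condition linking the foreign key to the parent id

Corrected query:
SELECT c.id, p.name, c.sales FROM authors p JOIN novels c ON c.author_id = p.id

Result:
id | name   | sales
---+--------+------
1  | Borges | 40569
2  | Austen | 949  
3  | Orwell | 23240
4  | Orwell | 39089
5  | Orwell | 11337
6  | Orwell | 33599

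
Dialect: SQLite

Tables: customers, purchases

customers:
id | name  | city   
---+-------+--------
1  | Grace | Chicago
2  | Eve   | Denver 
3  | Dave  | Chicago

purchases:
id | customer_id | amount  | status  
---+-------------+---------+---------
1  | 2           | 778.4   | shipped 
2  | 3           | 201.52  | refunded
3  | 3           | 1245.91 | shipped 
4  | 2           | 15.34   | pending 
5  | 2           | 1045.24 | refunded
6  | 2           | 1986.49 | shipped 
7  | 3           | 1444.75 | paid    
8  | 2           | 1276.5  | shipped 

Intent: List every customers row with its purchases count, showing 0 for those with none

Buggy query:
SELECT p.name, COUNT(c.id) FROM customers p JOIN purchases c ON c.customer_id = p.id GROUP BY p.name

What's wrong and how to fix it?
Bug: An inner join excludes parents with zero children

Fix: Switch to LEFT JOIN to retain unmatched parent rows

Corrected query:
SELECT p.name, COUNT(c.id) FROM customers p LEFT JOIN purchases c ON c.customer_id = p.id GROUP BY p.name

Result:
name  | COUNT(c.id)
------+------------
Dave  | 3          
Eve   | 5          
Grace | 0          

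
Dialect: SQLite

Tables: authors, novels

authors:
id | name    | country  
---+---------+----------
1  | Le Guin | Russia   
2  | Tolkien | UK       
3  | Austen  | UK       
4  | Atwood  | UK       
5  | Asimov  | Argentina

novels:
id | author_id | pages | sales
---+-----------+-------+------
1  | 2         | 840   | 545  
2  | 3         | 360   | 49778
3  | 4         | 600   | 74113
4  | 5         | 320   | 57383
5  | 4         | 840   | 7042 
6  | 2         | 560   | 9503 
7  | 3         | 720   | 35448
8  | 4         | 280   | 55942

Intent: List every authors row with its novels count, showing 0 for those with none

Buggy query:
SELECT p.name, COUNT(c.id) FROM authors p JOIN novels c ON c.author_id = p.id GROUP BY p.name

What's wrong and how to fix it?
Bug: An inner join excludes parents with zero children

Fix: Use LEFT JOIN so parents without children still appear (COUNT(c.id) gives 0)

Corrected query:
SELECT p.name, COUNT(c.id) FROM authors p LEFT JOIN novels c ON c.author_id = p.id GROUP BY p.name

Result:
name    | COUNT(c.id)
--------+------------
Asimov  | 1          
Atwood  | 3          
Austen  | 2          
Le Guin | 0          
Tolkien | 2          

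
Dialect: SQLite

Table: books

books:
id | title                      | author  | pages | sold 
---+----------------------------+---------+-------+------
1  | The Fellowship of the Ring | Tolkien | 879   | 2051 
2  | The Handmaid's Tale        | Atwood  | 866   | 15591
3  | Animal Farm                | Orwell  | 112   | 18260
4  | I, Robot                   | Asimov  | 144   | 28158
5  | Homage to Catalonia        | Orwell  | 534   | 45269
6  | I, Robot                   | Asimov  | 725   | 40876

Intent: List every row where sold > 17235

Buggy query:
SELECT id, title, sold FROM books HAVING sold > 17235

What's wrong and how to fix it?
Bug: This is a non-aggregate query (no GROUP BY, no aggregates), so in SQLite the HAVING clause is invalid here; a row-level condition belongs in WHERE

Fix: Use WHERE for row-level filtering

Corrected query:
SELECT id, title, sold FROM books WHERE sold > 17235

Result:
id | title               | sold 
---+---------------------+------
3  | Animal Farm         | 18260
4  | I, Robot            | 28158
5  | Homage to Catalonia | 45269
6  | I, Robot            | 40876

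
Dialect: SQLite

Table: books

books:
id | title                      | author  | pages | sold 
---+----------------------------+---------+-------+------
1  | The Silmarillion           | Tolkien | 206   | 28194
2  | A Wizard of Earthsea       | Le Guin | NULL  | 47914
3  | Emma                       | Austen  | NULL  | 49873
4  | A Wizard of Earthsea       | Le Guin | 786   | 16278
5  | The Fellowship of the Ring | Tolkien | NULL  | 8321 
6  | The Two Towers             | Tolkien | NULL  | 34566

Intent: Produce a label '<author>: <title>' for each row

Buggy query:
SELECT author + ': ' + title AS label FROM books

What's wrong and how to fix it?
Bug: '+' is numeric addition; on text columns SQLite converts them to 0 instead of concatenating

Fix: Replace + with || to concatenate text

Corrected query:
SELECT author || ': ' || title AS label FROM books

Result:
label                              
-----------------------------------
Tolkien: The Silmarillion          
Le Guin: A Wizard of Earthsea      
Austen: Emma                       
Le Guin: A Wizard of Earthsea      
Tolkien: The Fellowship of the Ring
Tolkien: The Two Towers            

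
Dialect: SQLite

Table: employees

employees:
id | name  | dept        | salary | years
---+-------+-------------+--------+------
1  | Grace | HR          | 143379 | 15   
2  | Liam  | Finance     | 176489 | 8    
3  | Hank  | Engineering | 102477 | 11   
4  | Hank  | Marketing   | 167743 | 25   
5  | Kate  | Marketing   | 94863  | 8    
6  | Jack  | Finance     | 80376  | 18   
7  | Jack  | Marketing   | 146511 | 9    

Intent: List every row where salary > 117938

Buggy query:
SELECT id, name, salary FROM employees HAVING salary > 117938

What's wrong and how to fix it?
Bug: This is a non-aggregate query (no GROUP BY, no aggregates), so in SQLite the HAVING clause is invalid here; a row-level condition belongs in WHERE

Fix: Use WHERE for row-level filtering

Corrected query:
SELECT id, name, salary FROM employees WHERE salary > 117938

Result:
id | name  | salary
---+-------+-------
1  | Grace | 143379
2  | Liam  | 176489
4  | Hank  | 167743
7  | Jack  | 146511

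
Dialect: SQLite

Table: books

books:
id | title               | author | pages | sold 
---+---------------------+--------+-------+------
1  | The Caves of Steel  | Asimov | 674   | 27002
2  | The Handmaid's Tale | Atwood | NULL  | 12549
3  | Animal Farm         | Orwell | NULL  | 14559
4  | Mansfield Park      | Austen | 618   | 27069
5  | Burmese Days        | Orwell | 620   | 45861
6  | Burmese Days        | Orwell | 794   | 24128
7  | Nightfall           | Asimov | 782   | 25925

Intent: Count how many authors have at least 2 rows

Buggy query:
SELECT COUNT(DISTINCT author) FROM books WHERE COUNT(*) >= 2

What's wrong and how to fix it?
Bug: WHERE filters individual rows, not groups, so a group-level COUNT is invalid there

Fix: Use a subquery that GROUPs and filters with HAVING, then count its rows

Corrected query:
SELECT COUNT(*) FROM (SELECT author FROM books GROUP BY author HAVING COUNT(*) >= 2)

Result:
COUNT(*)
--------
2       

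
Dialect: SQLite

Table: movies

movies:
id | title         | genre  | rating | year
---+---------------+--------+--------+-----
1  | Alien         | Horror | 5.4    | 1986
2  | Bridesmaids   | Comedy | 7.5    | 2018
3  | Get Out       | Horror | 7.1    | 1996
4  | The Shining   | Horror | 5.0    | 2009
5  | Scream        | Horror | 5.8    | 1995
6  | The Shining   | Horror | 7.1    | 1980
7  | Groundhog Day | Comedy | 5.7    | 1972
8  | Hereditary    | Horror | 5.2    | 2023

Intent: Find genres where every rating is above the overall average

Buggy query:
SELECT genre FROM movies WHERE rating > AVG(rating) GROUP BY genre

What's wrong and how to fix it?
Bug: AVG() is an aggregate; it can't sit directly in WHERE

Fix: Compute the overall average in a scalar subquery and compare each group's MIN against it in HAVING

Corrected query:
SELECT genre FROM movies GROUP BY genre HAVING MIN(rating) > (SELECT AVG(rating) FROM movies)

Result:
(no rows)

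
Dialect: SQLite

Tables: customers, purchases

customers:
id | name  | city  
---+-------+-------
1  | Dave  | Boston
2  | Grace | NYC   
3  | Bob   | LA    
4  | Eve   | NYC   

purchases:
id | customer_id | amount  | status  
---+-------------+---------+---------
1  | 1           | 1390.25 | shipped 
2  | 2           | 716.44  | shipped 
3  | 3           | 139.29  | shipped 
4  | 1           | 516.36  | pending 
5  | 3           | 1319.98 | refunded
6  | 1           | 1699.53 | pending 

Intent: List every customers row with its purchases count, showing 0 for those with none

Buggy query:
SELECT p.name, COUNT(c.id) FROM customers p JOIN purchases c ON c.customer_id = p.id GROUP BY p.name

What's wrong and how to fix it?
Bug: An inner join excludes parents with zero children

Fix: Switch to LEFT JOIN to retain unmatched parent rows

Corrected query:
SELECT p.name, COUNT(c.id) FROM customers p LEFT JOIN purchases c ON c.customer_id = p.id GROUP BY p.name

Result:
name  | COUNT(c.id)
------+------------
Bob   | 2          
Dave  | 3          
Eve   | 0          
Grace | 1          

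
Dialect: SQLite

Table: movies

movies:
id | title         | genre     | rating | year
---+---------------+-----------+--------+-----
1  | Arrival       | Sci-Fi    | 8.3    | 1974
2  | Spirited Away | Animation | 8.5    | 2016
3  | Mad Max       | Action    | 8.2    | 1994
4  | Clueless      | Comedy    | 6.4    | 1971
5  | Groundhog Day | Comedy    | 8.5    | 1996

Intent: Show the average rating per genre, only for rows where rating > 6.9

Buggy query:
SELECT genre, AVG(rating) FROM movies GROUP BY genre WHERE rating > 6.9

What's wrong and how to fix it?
Bug: WHERE cannot follow GROUP BY

Fix: Place WHERE between FROM and GROUP BY

Corrected query:
SELECT genre, AVG(rating) FROM movies WHERE rating > 6.9 GROUP BY genre

Result:
genre     | AVG(rating)
----------+------------
Action    | 8.2        
Animation | 8.5        
Comedy    | 8.5        
Sci-Fi    | 8.3        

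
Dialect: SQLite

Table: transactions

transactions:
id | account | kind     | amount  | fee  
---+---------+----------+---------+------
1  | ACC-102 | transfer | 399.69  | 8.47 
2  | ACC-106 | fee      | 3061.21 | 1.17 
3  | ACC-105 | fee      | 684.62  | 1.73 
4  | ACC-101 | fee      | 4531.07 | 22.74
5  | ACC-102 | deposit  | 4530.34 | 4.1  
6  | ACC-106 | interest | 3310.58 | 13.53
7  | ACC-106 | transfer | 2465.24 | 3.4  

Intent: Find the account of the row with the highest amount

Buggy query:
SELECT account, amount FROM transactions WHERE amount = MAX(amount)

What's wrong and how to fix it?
Bug: WHERE is evaluated per row; an aggregate over the whole table isn't defined there

Fix: Use a subquery: WHERE amount = (SELECT MAX(amount) FROM transactions)

Corrected query:
SELECT account, amount FROM transactions WHERE amount = (SELECT MAX(amount) FROM transactions)

Result:
account | amount 
--------+--------
ACC-101 | 4531.07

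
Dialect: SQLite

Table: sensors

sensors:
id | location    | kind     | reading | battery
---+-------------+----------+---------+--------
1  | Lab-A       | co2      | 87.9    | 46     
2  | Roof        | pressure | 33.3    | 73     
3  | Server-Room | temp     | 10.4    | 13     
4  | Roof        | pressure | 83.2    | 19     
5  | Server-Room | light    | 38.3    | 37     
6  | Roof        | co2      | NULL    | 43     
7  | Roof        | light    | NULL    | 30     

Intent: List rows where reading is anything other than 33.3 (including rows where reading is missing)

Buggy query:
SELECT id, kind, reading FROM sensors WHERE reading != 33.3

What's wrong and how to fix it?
Bug: 'reading != 33.3' is unknown when reading is NULL, so NULL rows are silently excluded

Fix: Add an explicit OR reading IS NULL to include the missing-value rows

Corrected query:
SELECT id, kind, reading FROM sensors WHERE reading != 33.3 OR reading IS NULL

Result:
id | kind     | reading
---+----------+--------
1  | co2      | 87.9   
3  | temp     | 10.4   
4  | pressure | 83.2   
5  | light    | 38.3   
6  | co2      | NULL   
7  | light    | NULL   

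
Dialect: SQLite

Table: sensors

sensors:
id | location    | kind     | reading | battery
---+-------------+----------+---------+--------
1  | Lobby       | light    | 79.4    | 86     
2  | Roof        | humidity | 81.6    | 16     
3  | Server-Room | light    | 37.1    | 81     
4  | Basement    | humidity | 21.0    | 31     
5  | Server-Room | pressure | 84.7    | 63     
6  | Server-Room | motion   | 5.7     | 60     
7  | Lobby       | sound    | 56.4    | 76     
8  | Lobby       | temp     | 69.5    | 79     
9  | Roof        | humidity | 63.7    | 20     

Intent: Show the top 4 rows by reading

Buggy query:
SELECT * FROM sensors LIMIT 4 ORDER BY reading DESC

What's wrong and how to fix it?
Bug: LIMIT must come after ORDER BY

Fix: Swap the clauses: ORDER BY first, then LIMIT

Corrected query:
SELECT * FROM sensors ORDER BY reading DESC LIMIT 4

Result:
id | location    | kind     | reading | battery
---+-------------+----------+---------+--------
5  | Server-Room | pressure | 84.7    | 63     
2  | Roof        | humidity | 81.6    | 16     
1  | Lobby       | light    | 79.4    | 86     
8  | Lobby       | temp     | 69.5    | 79     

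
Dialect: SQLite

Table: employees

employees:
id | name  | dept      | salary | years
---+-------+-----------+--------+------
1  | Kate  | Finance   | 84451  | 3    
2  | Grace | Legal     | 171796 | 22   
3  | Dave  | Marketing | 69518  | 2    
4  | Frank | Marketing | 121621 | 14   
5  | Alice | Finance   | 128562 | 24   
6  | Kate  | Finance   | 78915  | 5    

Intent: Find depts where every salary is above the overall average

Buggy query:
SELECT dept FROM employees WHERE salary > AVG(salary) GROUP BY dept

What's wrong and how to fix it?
Bug: WHERE evaluates per row before aggregation, so AVG() is unavailable

Fix: Compute the overall average in a scalar subquery and compare each group's MIN against it in HAVING

Corrected query:
SELECT dept FROM employees GROUP BY dept HAVING MIN(salary) > (SELECT AVG(salary) FROM employees)

Result:
dept 
-----
Legal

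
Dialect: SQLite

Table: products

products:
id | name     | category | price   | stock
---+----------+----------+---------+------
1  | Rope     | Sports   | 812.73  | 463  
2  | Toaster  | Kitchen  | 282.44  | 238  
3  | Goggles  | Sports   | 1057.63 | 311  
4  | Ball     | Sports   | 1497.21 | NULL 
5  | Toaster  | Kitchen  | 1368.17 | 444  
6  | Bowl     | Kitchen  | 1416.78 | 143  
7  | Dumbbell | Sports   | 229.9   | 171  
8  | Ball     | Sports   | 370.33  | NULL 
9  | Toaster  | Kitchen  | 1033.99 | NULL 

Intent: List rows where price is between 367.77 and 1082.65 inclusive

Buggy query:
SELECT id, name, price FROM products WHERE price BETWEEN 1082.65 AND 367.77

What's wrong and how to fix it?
Bug: The bounds are reversed; BETWEEN a AND b requires a <= b to match anything

Fix: Swap the bounds so the smaller value comes first

Corrected query:
SELECT id, name, price FROM products WHERE price BETWEEN 367.77 AND 1082.65

Result:
id | name    | price  
---+---------+--------
1  | Rope    | 812.73 
3  | Goggles | 1057.63
8  | Ball    | 370.33 
9  | Toaster | 1033.99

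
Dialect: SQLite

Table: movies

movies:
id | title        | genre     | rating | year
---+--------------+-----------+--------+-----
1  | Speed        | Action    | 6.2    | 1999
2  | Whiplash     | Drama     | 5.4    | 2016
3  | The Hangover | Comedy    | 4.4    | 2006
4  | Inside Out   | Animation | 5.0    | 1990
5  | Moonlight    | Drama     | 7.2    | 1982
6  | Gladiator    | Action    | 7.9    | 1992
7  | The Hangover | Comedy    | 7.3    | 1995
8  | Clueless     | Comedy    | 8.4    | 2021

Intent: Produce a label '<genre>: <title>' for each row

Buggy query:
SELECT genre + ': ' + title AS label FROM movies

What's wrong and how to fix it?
Bug: '+' is numeric addition; on text columns SQLite converts them to 0 instead of concatenating

Fix: Replace + with || to concatenate text

Corrected query:
SELECT genre || ': ' || title AS label FROM movies

Result:
label                
---------------------
Action: Speed        
Drama: Whiplash      
Comedy: The Hangover 
Animation: Inside Out
Drama: Moonlight     
Action: Gladiator    
Comedy: The Hangover 
Comedy: Clueless     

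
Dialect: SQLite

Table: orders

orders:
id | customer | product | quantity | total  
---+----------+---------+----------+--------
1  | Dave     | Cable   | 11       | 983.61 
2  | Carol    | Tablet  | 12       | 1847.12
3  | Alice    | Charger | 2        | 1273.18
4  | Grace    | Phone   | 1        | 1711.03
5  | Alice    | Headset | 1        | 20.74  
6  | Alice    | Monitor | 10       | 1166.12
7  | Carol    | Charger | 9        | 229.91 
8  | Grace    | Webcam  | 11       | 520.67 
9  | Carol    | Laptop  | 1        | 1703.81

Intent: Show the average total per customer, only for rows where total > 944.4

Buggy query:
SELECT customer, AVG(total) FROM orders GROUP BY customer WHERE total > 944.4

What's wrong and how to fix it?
Bug: Row-level WHERE must come before GROUP BY in the clause order

Fix: Move the WHERE clause before GROUP BY

Corrected query:
SELECT customer, AVG(total) FROM orders WHERE total > 944.4 GROUP BY customer

Result:
customer | AVG(total)
---------+-----------
Alice    | 1219.65   
Carol    | 1775.465  
Dave     | 983.61    
Grace    | 1711.03   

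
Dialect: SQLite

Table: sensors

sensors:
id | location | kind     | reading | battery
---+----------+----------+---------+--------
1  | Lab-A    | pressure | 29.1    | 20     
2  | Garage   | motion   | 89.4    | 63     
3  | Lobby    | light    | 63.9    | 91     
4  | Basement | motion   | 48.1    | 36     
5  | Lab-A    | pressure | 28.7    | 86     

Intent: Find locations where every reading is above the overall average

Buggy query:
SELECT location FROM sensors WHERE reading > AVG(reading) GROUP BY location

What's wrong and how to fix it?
Bug: AVG() is an aggregate; it can't sit directly in WHERE

Fix: Use a subquery for AVG and a HAVING MIN(...) filter so the condition holds for every row in the group

Corrected query:
SELECT location FROM sensors GROUP BY location HAVING MIN(reading) > (SELECT AVG(reading) FROM sensors)

Result:
location
--------
Garage  
Lobby   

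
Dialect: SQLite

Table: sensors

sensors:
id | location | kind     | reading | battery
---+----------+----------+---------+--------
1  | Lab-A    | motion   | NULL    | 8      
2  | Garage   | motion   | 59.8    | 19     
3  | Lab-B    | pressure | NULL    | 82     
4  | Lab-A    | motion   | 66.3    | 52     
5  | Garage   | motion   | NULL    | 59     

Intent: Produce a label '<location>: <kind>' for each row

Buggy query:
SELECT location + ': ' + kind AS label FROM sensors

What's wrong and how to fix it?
Bug: '+' is numeric addition; on text columns SQLite converts them to 0 instead of concatenating

Fix: Use the || operator for string concatenation

Corrected query:
SELECT location || ': ' || kind AS label FROM sensors

Result:
label          
---------------
Lab-A: motion  
Garage: motion 
Lab-B: pressure
Lab-A: motion  
Garage: motion 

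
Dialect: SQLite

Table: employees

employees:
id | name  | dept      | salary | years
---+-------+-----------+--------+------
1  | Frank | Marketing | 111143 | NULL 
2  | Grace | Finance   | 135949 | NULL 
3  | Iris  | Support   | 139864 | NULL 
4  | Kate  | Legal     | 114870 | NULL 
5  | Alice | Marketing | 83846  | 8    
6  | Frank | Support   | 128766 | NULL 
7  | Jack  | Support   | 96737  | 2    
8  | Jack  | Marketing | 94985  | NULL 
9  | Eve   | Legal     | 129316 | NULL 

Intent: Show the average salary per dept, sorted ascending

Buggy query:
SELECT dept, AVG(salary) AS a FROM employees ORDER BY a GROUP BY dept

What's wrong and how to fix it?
Bug: GROUP BY must precede ORDER BY

Fix: Reorder: SELECT … FROM … GROUP BY … ORDER BY …

Corrected query:
SELECT dept, AVG(salary) AS a FROM employees GROUP BY dept ORDER BY a

Result:
dept      | a     
----------+-------
Marketing | 96658 
Support   | 121789
Legal     | 122093
Finance   | 135949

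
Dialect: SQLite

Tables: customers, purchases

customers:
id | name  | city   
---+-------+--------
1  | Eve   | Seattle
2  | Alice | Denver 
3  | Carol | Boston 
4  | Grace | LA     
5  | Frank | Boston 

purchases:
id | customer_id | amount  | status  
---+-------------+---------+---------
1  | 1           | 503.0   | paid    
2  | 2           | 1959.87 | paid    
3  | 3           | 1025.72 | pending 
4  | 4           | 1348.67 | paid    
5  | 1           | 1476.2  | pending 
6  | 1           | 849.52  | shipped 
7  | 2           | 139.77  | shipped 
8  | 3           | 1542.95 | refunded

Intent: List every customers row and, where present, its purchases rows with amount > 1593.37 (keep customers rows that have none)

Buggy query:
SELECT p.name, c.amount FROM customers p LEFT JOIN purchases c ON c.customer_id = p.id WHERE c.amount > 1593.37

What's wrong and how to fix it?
Bug: Filtering c.amount in WHERE discards the NULL rows produced by LEFT JOIN, turning it into an inner join

Fix: Move the right-table condition into the ON clause so unmatched parents are kept

Corrected query:
SELECT p.name, c.amount FROM customers p LEFT JOIN purchases c ON c.customer_id = p.id AND c.amount > 1593.37

Result:
name  | amount 
------+--------
Eve   | NULL   
Alice | 1959.87
Carol | NULL   
Grace | NULL   
Frank | NULL   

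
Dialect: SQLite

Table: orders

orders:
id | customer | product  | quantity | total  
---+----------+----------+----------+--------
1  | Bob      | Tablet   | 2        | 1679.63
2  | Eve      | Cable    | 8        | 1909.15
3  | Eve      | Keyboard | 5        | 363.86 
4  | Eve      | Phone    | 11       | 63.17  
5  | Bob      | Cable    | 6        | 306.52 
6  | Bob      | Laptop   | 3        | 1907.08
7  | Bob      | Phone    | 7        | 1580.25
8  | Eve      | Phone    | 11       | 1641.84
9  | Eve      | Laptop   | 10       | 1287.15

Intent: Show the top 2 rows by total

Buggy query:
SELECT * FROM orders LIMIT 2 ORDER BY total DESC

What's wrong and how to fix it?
Bug: ORDER BY cannot follow LIMIT; LIMIT is the final clause

Fix: Sort with ORDER BY, then apply LIMIT

Corrected query:
SELECT * FROM orders ORDER BY total DESC LIMIT 2

Result:
id | customer | product | quantity | total  
---+----------+---------+----------+--------
2  | Eve      | Cable   | 8        | 1909.15
6  | Bob      | Laptop  | 3        | 1907.08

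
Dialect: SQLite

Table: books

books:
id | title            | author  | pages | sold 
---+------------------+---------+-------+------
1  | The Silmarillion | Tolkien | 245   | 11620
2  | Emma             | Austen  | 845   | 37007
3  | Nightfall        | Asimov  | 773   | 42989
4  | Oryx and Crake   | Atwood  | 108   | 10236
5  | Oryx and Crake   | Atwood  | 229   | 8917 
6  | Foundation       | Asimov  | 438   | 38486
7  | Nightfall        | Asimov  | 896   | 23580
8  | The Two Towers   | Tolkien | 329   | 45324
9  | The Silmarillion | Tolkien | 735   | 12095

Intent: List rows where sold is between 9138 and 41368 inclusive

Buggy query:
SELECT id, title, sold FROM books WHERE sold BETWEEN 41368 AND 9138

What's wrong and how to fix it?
Bug: BETWEEN expects the lower bound first; with 41368 AND 9138 the range is empty

Fix: Swap the bounds so the smaller value comes first

Corrected query:
SELECT id, title, sold FROM books WHERE sold BETWEEN 9138 AND 41368

Result:
id | title            | sold 
---+------------------+------
1  | The Silmarillion | 11620
2  | Emma             | 37007
4  | Oryx and Crake   | 10236
6  | Foundation       | 38486
7  | Nightfall        | 23580
9  | The Silmarillion | 12095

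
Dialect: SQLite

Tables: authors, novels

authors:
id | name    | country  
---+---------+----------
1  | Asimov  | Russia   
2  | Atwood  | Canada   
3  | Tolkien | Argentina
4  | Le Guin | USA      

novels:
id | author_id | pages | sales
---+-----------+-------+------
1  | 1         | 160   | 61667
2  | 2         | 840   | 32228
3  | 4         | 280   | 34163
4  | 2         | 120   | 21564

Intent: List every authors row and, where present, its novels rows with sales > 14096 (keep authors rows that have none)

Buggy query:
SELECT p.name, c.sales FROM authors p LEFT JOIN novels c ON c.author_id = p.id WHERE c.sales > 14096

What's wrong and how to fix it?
Bug: Filtering c.sales in WHERE discards the NULL rows produced by LEFT JOIN, turning it into an inner join

Fix: Put 'c.sales > 14096' in the JOIN's ON clause instead of WHERE

Corrected query:
SELECT p.name, c.sales FROM authors p LEFT JOIN novels c ON c.author_id = p.id AND c.sales > 14096

Result:
name    | sales
--------+------
Asimov  | 61667
Atwood  | 21564
Atwood  | 32228
Tolkien | NULL 
Le Guin | 34163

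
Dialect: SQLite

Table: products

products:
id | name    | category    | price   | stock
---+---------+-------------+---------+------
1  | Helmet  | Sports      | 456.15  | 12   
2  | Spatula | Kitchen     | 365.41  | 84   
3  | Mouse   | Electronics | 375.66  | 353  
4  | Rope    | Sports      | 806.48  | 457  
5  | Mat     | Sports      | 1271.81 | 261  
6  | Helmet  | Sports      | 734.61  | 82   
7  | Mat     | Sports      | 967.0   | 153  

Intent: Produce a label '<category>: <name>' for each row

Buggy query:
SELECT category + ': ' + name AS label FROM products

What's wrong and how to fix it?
Bug: SQLite uses || for string concatenation; + coerces text to numbers (yielding 0)

Fix: Use the || operator for string concatenation

Corrected query:
SELECT category || ': ' || name AS label FROM products

Result:
label             
------------------
Sports: Helmet    
Kitchen: Spatula  
Electronics: Mouse
Sports: Rope      
Sports: Mat       
Sports: Helmet    
Sports: Mat       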